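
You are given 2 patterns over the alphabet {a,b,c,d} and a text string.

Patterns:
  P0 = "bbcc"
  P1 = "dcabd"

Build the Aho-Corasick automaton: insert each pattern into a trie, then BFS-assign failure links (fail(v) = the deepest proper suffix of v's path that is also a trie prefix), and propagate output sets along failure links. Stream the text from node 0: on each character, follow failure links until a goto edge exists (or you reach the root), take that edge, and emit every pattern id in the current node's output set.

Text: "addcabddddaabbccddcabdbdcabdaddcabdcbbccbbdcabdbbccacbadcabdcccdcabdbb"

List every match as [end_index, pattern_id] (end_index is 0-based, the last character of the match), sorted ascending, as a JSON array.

Build automaton:
Trie (insert patterns):
  n0 'ε': b→1 d→5
  n1 'b': b→2
  n2 'bb': c→3
  n3 'bbc': c→4
  n4 'bbcc': ·  [P0 ends]
  n5 'd': c→6
  n6 'dc': a→7
  n7 'dca': b→8
  n8 'dcab': d→9
  n9 'dcabd': ·  [P1 ends]

Failure links (BFS by depth):
  n1('b'): parent n0 fail=0; on 'b' 0 → fail=0;  out ∅∪∅=∅
  n5('d'): parent n0 fail=0; on 'd' 0 → fail=0;  out ∅∪∅=∅
  n2('bb'): parent n1 fail=0; on 'b' 0 → fail=1;  out ∅∪∅=∅
  n6('dc'): parent n5 fail=0; on 'c' 0 → fail=0;  out ∅∪∅=∅
  n3('bbc'): parent n2 fail=1; on 'c' 1→0 → fail=0;  out ∅∪∅=∅
  n7('dca'): parent n6 fail=0; on 'a' 0 → fail=0;  out ∅∪∅=∅
  n4('bbcc'): parent n3 fail=0; on 'c' 0 → fail=0;  out {0}∪∅={0}
  n8('dcab'): parent n7 fail=0; on 'b' 0 → fail=1;  out ∅∪∅=∅
  n9('dcabd'): parent n8 fail=1; on 'd' 1→0 → fail=5;  out {1}∪∅={1}

Run:
i=0 'a': node 0→0
i=1 'd': node 0→5
i=2 'd': node 5→5 (fail-walked)
i=3 'c': node 5→6
i=4 'a': node 6→7
i=5 'b': node 7→8
i=6 'd': node 8→9  emit P1@[2:6]
i=7 'd': node 9→5 (fail-walked)
i=8 'd': node 5→5 (fail-walked)
i=9 'd': node 5→5 (fail-walked)
i=10 'a': node 5→0 (fail-walked)
i=11 'a': node 0→0
i=12 'b': node 0→1
i=13 'b': node 1→2
i=14 'c': node 2→3
i=15 'c': node 3→4  emit P0@[12:15]
i=16 'd': node 4→5 (fail-walked)
i=17 'd': node 5→5 (fail-walked)
i=18 'c': node 5→6
i=19 'a': node 6→7
i=20 'b': node 7→8
i=21 'd': node 8→9  emit P1@[17:21]
i=22 'b': node 9→1 (fail-walked)
i=23 'd': node 1→5 (fail-walked)
i=24 'c': node 5→6
i=25 'a': node 6→7
i=26 'b': node 7→8
i=27 'd': node 8→9  emit P1@[23:27]
i=28 'a': node 9→0 (fail-walked)
i=29 'd': node 0→5
i=30 'd': node 5→5 (fail-walked)
i=31 'c': node 5→6
i=32 'a': node 6→7
i=33 'b': node 7→8
i=34 'd': node 8→9  emit P1@[30:34]
i=35 'c': node 9→6 (fail-walked)
i=36 'b': node 6→1 (fail-walked)
i=37 'b': node 1→2
i=38 'c': node 2→3
i=39 'c': node 3→4  emit P0@[36:39]
i=40 'b': node 4→1 (fail-walked)
i=41 'b': node 1→2
i=42 'd': node 2→5 (fail-walked)
i=43 'c': node 5→6
i=44 'a': node 6→7
i=45 'b': node 7→8
i=46 'd': node 8→9  emit P1@[42:46]
i=47 'b': node 9→1 (fail-walked)
i=48 'b': node 1→2
i=49 'c': node 2→3
i=50 'c': node 3→4  emit P0@[47:50]
i=51 'a': node 4→0 (fail-walked)
i=52 'c': node 0→0
i=53 'b': node 0→1
i=54 'a': node 1→0 (fail-walked)
i=55 'd': node 0→5
i=56 'c': node 5→6
i=57 'a': node 6→7
i=58 'b': node 7→8
i=59 'd': node 8→9  emit P1@[55:59]
i=60 'c': node 9→6 (fail-walked)
i=61 'c': node 6→0 (fail-walked)
i=62 'c': node 0→0
i=63 'd': node 0→5
i=64 'c': node 5→6
i=65 'a': node 6→7
i=66 'b': node 7→8
i=67 'd': node 8→9  emit P1@[63:67]
i=68 'b': node 9→1 (fail-walked)
i=69 'b': node 1→2

Result: [[6,1],[15,0],[21,1],[27,1],[34,1],[39,0],[46,1],[50,0],[59,1],[67,1]]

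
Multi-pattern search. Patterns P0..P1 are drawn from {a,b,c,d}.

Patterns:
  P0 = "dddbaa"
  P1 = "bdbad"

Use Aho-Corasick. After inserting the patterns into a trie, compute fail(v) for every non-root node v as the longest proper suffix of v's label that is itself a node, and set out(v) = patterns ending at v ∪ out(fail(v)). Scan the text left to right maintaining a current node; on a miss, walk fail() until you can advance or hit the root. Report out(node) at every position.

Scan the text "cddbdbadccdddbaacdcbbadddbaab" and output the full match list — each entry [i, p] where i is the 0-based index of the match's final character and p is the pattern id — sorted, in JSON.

Build automaton:
Trie nodes:
  0='ε' goto b→7 d→1
  1='d' goto d→2
  2='dd' goto d→3
  3='ddd' goto b→4
  4='dddb' goto a→5
  5='dddba' goto a→6
  6='dddbaa' goto ·  ←P0
  7='b' goto d→8
  8='bd' goto b→9
  9='bdb' goto a→10
  10='bdba' goto d→11
  11='bdbad' goto ·  ←P1

BFS fail/out derivation:
  n1('d'): parent n0 fail=0; on 'd' 0 → fail=0;  out ∅∪∅=∅
  n7('b'): parent n0 fail=0; on 'b' 0 → fail=0;  out ∅∪∅=∅
  n2('dd'): parent n1 fail=0; on 'd' 0 → fail=1;  out ∅∪∅=∅
  n8('bd'): parent n7 fail=0; on 'd' 0 → fail=1;  out ∅∪∅=∅
  n3('ddd'): parent n2 fail=1; on 'd' 1 → fail=2;  out ∅∪∅=∅
  n9('bdb'): parent n8 fail=1; on 'b' 1→0 → fail=7;  out ∅∪∅=∅
  n4('dddb'): parent n3 fail=2; on 'b' 2→1→0 → fail=7;  out ∅∪∅=∅
  n10('bdba'): parent n9 fail=7; on 'a' 7→0 → fail=0;  out ∅∪∅=∅
  n5('dddba'): parent n4 fail=7; on 'a' 7→0 → fail=0;  out ∅∪∅=∅
  n11('bdbad'): parent n10 fail=0; on 'd' 0 → fail=1;  out {1}∪∅={1}
  n6('dddbaa'): parent n5 fail=0; on 'a' 0 → fail=0;  out {0}∪∅={0}

Text stream:
[0] read 'c'  n0⇒n0
[1] read 'd'  n0⇒n1
[2] read 'd'  n1⇒n2
[3] read 'b'  n2⇒n7 (fail-walked)
[4] read 'd'  n7⇒n8
[5] read 'b'  n8⇒n9
[6] read 'a'  n9⇒n10
[7] read 'd'  n10⇒n11  → match P1@[3:7]
[8] read 'c'  n11⇒n0 (fail-walked)
[9] read 'c'  n0⇒n0
[10] read 'd'  n0⇒n1
[11] read 'd'  n1⇒n2
[12] read 'd'  n2⇒n3
[13] read 'b'  n3⇒n4
[14] read 'a'  n4⇒n5
[15] read 'a'  n5⇒n6  → match P0@[10:15]
[16] read 'c'  n6⇒n0 (fail-walked)
[17] read 'd'  n0⇒n1
[18] read 'c'  n1⇒n0 (fail-walked)
[19] read 'b'  n0⇒n7
[20] read 'b'  n7⇒n7 (fail-walked)
[21] read 'a'  n7⇒n0 (fail-walked)
[22] read 'd'  n0⇒n1
[23] read 'd'  n1⇒n2
[24] read 'd'  n2⇒n3
[25] read 'b'  n3⇒n4
[26] read 'a'  n4⇒n5
[27] read 'a'  n5⇒n6  → match P0@[22:27]
[28] read 'b'  n6⇒n7 (fail-walked)

All matches (sorted): [[7,1],[15,0],[27,0]]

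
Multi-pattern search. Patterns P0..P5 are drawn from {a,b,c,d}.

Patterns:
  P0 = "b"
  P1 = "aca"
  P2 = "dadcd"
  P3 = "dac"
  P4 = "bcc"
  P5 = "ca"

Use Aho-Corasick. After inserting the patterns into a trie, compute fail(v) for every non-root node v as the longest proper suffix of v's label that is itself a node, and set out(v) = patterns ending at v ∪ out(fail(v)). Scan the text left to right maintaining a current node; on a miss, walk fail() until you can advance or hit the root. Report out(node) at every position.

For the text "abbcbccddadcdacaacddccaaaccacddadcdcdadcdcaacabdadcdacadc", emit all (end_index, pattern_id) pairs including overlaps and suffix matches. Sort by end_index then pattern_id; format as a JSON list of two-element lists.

Build automaton:
Trie nodes:
  n0 'ε': a→2 b→1 c→13 d→5
  n1 'b': c→11  [P0 ends]
  n2 'a': c→3
  n3 'ac': a→4
  n4 'aca': ·  [P1 ends]
  n5 'd': a→6
  n6 'da': c→10 d→7
  n7 'dad': c→8
  n8 'dadc': d→9
  n9 'dadcd': ·  [P2 ends]
  n10 'dac': ·  [P3 ends]
  n11 'bc': c→12
  n12 'bcc': ·  [P4 ends]
  n13 'c': a→14
  n14 'ca': ·  [P5 ends]

BFS fail/out derivation:
  n1('b'): parent n0 fail=0; on 'b' 0 → fail=0;  out {0}∪∅={0}
  n2('a'): parent n0 fail=0; on 'a' 0 → fail=0;  out ∅∪∅=∅
  n5('d'): parent n0 fail=0; on 'd' 0 → fail=0;  out ∅∪∅=∅
  n13('c'): parent n0 fail=0; on 'c' 0 → fail=0;  out ∅∪∅=∅
  n3('ac'): parent n2 fail=0; on 'c' 0 → fail=13;  out ∅∪∅=∅
  n6('da'): parent n5 fail=0; on 'a' 0 → fail=2;  out ∅∪∅=∅
  n11('bc'): parent n1 fail=0; on 'c' 0 → fail=13;  out ∅∪∅=∅
  n14('ca'): parent n13 fail=0; on 'a' 0 → fail=2;  out {5}∪∅={5}
  n4('aca'): parent n3 fail=13; on 'a' 13 → fail=14;  out {1}∪{5}={1,5}
  n7('dad'): parent n6 fail=2; on 'd' 2→0 → fail=5;  out ∅∪∅=∅
  n10('dac'): parent n6 fail=2; on 'c' 2 → fail=3;  out {3}∪∅={3}
  n12('bcc'): parent n11 fail=13; on 'c' 13→0 → fail=13;  out {4}∪∅={4}
  n8('dadc'): parent n7 fail=5; on 'c' 5→0 → fail=13;  out ∅∪∅=∅
  n9('dadcd'): parent n8 fail=13; on 'd' 13→0 → fail=5;  out {2}∪∅={2}

Run:
i=0 'a': node 0→2
i=1 'b': node 2→1 (via fail)  ** P0@[1:1]
i=2 'b': node 1→1 (via fail)  ** P0@[2:2]
i=3 'c': node 1→11
i=4 'b': node 11→1 (via fail)  ** P0@[4:4]
i=5 'c': node 1→11
i=6 'c': node 11→12  ** P4@[4:6]
i=7 'd': node 12→5 (via fail)
i=8 'd': node 5→5 (via fail)
i=9 'a': node 5→6
i=10 'd': node 6→7
i=11 'c': node 7→8
i=12 'd': node 8→9  ** P2@[8:12]
i=13 'a': node 9→6 (via fail)
i=14 'c': node 6→10  ** P3@[12:14]
i=15 'a': node 10→4 (via fail)  ** P1@[13:15],P5@[14:15]
i=16 'a': node 4→2 (via fail)
i=17 'c': node 2→3
i=18 'd': node 3→5 (via fail)
i=19 'd': node 5→5 (via fail)
i=20 'c': node 5→13 (via fail)
i=21 'c': node 13→13 (via fail)
i=22 'a': node 13→14  ** P5@[21:22]
i=23 'a': node 14→2 (via fail)
i=24 'a': node 2→2 (via fail)
i=25 'c': node 2→3
i=26 'c': node 3→13 (via fail)
i=27 'a': node 13→14  ** P5@[26:27]
i=28 'c': node 14→3 (via fail)
i=29 'd': node 3→5 (via fail)
i=30 'd': node 5→5 (via fail)
i=31 'a': node 5→6
i=32 'd': node 6→7
i=33 'c': node 7→8
i=34 'd': node 8→9  ** P2@[30:34]
i=35 'c': node 9→13 (via fail)
i=36 'd': node 13→5 (via fail)
i=37 'a': node 5→6
i=38 'd': node 6→7
i=39 'c': node 7→8
i=40 'd': node 8→9  ** P2@[36:40]
i=41 'c': node 9→13 (via fail)
i=42 'a': node 13→14  ** P5@[41:42]
i=43 'a': node 14→2 (via fail)
i=44 'c': node 2→3
i=45 'a': node 3→4  ** P1@[43:45],P5@[44:45]
i=46 'b': node 4→1 (via fail)  ** P0@[46:46]
i=47 'd': node 1→5 (via fail)
i=48 'a': node 5→6
i=49 'd': node 6→7
i=50 'c': node 7→8
i=51 'd': node 8→9  ** P2@[47:51]
i=52 'a': node 9→6 (via fail)
i=53 'c': node 6→10  ** P3@[51:53]
i=54 'a': node 10→4 (via fail)  ** P1@[52:54],P5@[53:54]
i=55 'd': node 4→5 (via fail)
i=56 'c': node 5→13 (via fail)

Result: [[1,0],[2,0],[4,0],[6,4],[12,2],[14,3],[15,1],[15,5],[22,5],[27,5],[34,2],[40,2],[42,5],[45,1],[45,5],[46,0],[51,2],[53,3],[54,1],[54,5]]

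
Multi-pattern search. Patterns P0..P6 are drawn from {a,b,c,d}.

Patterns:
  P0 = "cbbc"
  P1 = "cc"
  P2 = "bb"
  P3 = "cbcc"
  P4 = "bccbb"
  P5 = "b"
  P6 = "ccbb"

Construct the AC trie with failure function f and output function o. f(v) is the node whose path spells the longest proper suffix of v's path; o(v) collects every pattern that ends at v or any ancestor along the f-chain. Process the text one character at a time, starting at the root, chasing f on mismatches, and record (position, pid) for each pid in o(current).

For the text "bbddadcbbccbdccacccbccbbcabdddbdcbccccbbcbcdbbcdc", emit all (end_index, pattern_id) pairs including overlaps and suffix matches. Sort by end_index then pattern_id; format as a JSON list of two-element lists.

Build:
Trie nodes:
  0='ε' goto b→6 c→1
  1='c' goto b→2 c→5
  2='cb' goto b→3 c→8
  3='cbb' goto c→4
  4='cbbc' goto ·  ←P0
  5='cc' goto b→14  ←P1
  6='b' goto b→7 c→10  ←P5
  7='bb' goto ·  ←P2
  8='cbc' goto c→9
  9='cbcc' goto ·  ←P3
  10='bc' goto c→11
  11='bcc' goto b→12
  12='bccb' goto b→13
  13='bccbb' goto ·  ←P4
  14='ccb' goto b→15
  15='ccbb' goto ·  ←P6

BFS fail/out derivation:
  n1('c'): parent n0 fail=0; on 'c' 0 → fail=0;  out ∅∪∅=∅
  n6('b'): parent n0 fail=0; on 'b' 0 → fail=0;  out {5}∪∅={5}
  n2('cb'): parent n1 fail=0; on 'b' 0 → fail=6;  out ∅∪{5}={5}
  n5('cc'): parent n1 fail=0; on 'c' 0 → fail=1;  out {1}∪∅={1}
  n7('bb'): parent n6 fail=0; on 'b' 0 → fail=6;  out {2}∪{5}={2,5}
  n10('bc'): parent n6 fail=0; on 'c' 0 → fail=1;  out ∅∪∅=∅
  n3('cbb'): parent n2 fail=6; on 'b' 6 → fail=7;  out ∅∪{2,5}={2,5}
  n8('cbc'): parent n2 fail=6; on 'c' 6 → fail=10;  out ∅∪∅=∅
  n11('bcc'): parent n10 fail=1; on 'c' 1 → fail=5;  out ∅∪{1}={1}
  n14('ccb'): parent n5 fail=1; on 'b' 1 → fail=2;  out ∅∪{5}={5}
  n4('cbbc'): parent n3 fail=7; on 'c' 7→6 → fail=10;  out {0}∪∅={0}
  n9('cbcc'): parent n8 fail=10; on 'c' 10 → fail=11;  out {3}∪{1}={1,3}
  n12('bccb'): parent n11 fail=5; on 'b' 5 → fail=14;  out ∅∪{5}={5}
  n15('ccbb'): parent n14 fail=2; on 'b' 2 → fail=3;  out {6}∪{2,5}={2,5,6}
  n13('bccbb'): parent n12 fail=14; on 'b' 14 → fail=15;  out {4}∪{2,5,6}={2,4,5,6}

Run:
pos 0 'b': at 6  emit P5@[0:0]
pos 1 'b': at 7  emit P2@[0:1],P5@[1:1]
pos 2 'd': at 0 (fail-walked)
pos 3 'd': at 0
pos 4 'a': at 0
pos 5 'd': at 0
pos 6 'c': at 1
pos 7 'b': at 2  emit P5@[7:7]
pos 8 'b': at 3  emit P2@[7:8],P5@[8:8]
pos 9 'c': at 4  emit P0@[6:9]
pos 10 'c': at 11 (fail-walked)  emit P1@[9:10]
pos 11 'b': at 12  emit P5@[11:11]
pos 12 'd': at 0 (fail-walked)
pos 13 'c': at 1
pos 14 'c': at 5  emit P1@[13:14]
pos 15 'a': at 0 (fail-walked)
pos 16 'c': at 1
pos 17 'c': at 5  emit P1@[16:17]
pos 18 'c': at 5 (fail-walked)  emit P1@[17:18]
pos 19 'b': at 14  emit P5@[19:19]
pos 20 'c': at 8 (fail-walked)
pos 21 'c': at 9  emit P1@[20:21],P3@[18:21]
pos 22 'b': at 12 (fail-walked)  emit P5@[22:22]
pos 23 'b': at 13  emit P2@[22:23],P4@[19:23],P5@[23:23],P6@[20:23]
pos 24 'c': at 4 (fail-walked)  emit P0@[21:24]
pos 25 'a': at 0 (fail-walked)
pos 26 'b': at 6  emit P5@[26:26]
pos 27 'd': at 0 (fail-walked)
pos 28 'd': at 0
pos 29 'd': at 0
pos 30 'b': at 6  emit P5@[30:30]
pos 31 'd': at 0 (fail-walked)
pos 32 'c': at 1
pos 33 'b': at 2  emit P5@[33:33]
pos 34 'c': at 8
pos 35 'c': at 9  emit P1@[34:35],P3@[32:35]
pos 36 'c': at 5 (fail-walked)  emit P1@[35:36]
pos 37 'c': at 5 (fail-walked)  emit P1@[36:37]
pos 38 'b': at 14  emit P5@[38:38]
pos 39 'b': at 15  emit P2@[38:39],P5@[39:39],P6@[36:39]
pos 40 'c': at 4 (fail-walked)  emit P0@[37:40]
pos 41 'b': at 2 (fail-walked)  emit P5@[41:41]
pos 42 'c': at 8
pos 43 'd': at 0 (fail-walked)
pos 44 'b': at 6  emit P5@[44:44]
pos 45 'b': at 7  emit P2@[44:45],P5@[45:45]
pos 46 'c': at 10 (fail-walked)
pos 47 'd': at 0 (fail-walked)
pos 48 'c': at 1

Matches: [[0,5],[1,2],[1,5],[7,5],[8,2],[8,5],[9,0],[10,1],[11,5],[14,1],[17,1],[18,1],[19,5],[21,1],[21,3],[22,5],[23,2],[23,4],[23,5],[23,6],[24,0],[26,5],[30,5],[33,5],[35,1],[35,3],[36,1],[37,1],[38,5],[39,2],[39,5],[39,6],[40,0],[41,5],[44,5],[45,2],[45,5]]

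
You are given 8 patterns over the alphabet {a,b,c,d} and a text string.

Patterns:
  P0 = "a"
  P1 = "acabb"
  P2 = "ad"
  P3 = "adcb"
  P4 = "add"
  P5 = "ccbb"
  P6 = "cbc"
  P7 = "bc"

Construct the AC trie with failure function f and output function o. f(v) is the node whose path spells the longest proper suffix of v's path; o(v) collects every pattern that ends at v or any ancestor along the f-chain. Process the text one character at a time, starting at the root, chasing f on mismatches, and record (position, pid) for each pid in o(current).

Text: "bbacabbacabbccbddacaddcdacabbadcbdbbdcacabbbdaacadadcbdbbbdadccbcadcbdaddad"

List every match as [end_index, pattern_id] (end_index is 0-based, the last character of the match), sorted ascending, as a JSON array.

Build:
Trie (insert patterns):
  n0 'ε': a→1 b→16 c→10
  n1 'a': c→2 d→6  [P0 ends]
  n2 'ac': a→3
  n3 'aca': b→4
  n4 'acab': b→5
  n5 'acabb': ·  [P1 ends]
  n6 'ad': c→7 d→9  [P2 ends]
  n7 'adc': b→8
  n8 'adcb': ·  [P3 ends]
  n9 'add': ·  [P4 ends]
  n10 'c': b→14 c→11
  n11 'cc': b→12
  n12 'ccb': b→13
  n13 'ccbb': ·  [P5 ends]
  n14 'cb': c→15
  n15 'cbc': ·  [P6 ends]
  n16 'b': c→17
  n17 'bc': ·  [P7 ends]

Failure links (BFS by depth):
  n1('a'): parent n0 fail=0; on 'a' 0 → fail=0;  out {0}∪∅={0}
  n10('c'): parent n0 fail=0; on 'c' 0 → fail=0;  out ∅∪∅=∅
  n16('b'): parent n0 fail=0; on 'b' 0 → fail=0;  out ∅∪∅=∅
  n2('ac'): parent n1 fail=0; on 'c' 0 → fail=10;  out ∅∪∅=∅
  n6('ad'): parent n1 fail=0; on 'd' 0 → fail=0;  out {2}∪∅={2}
  n11('cc'): parent n10 fail=0; on 'c' 0 → fail=10;  out ∅∪∅=∅
  n14('cb'): parent n10 fail=0; on 'b' 0 → fail=16;  out ∅∪∅=∅
  n17('bc'): parent n16 fail=0; on 'c' 0 → fail=10;  out {7}∪∅={7}
  n3('aca'): parent n2 fail=10; on 'a' 10→0 → fail=1;  out ∅∪{0}={0}
  n7('adc'): parent n6 fail=0; on 'c' 0 → fail=10;  out ∅∪∅=∅
  n9('add'): parent n6 fail=0; on 'd' 0 → fail=0;  out {4}∪∅={4}
  n12('ccb'): parent n11 fail=10; on 'b' 10 → fail=14;  out ∅∪∅=∅
  n15('cbc'): parent n14 fail=16; on 'c' 16 → fail=17;  out {6}∪{7}={6,7}
  n4('acab'): parent n3 fail=1; on 'b' 1→0 → fail=16;  out ∅∪∅=∅
  n8('adcb'): parent n7 fail=10; on 'b' 10 → fail=14;  out {3}∪∅={3}
  n13('ccbb'): parent n12 fail=14; on 'b' 14→16→0 → fail=16;  out {5}∪∅={5}
  n5('acabb'): parent n4 fail=16; on 'b' 16→0 → fail=16;  out {1}∪∅={1}

Scan:
[0] read 'b'  n0⇒n16
[1] read 'b'  n16⇒n16 (fail-walked)
[2] read 'a'  n16⇒n1 (fail-walked)  emit P0@[2:2]
[3] read 'c'  n1⇒n2
[4] read 'a'  n2⇒n3  emit P0@[4:4]
[5] read 'b'  n3⇒n4
[6] read 'b'  n4⇒n5  emit P1@[2:6]
[7] read 'a'  n5⇒n1 (fail-walked)  emit P0@[7:7]
[8] read 'c'  n1⇒n2
[9] read 'a'  n2⇒n3  emit P0@[9:9]
[10] read 'b'  n3⇒n4
[11] read 'b'  n4⇒n5  emit P1@[7:11]
[12] read 'c'  n5⇒n17 (fail-walked)  emit P7@[11:12]
[13] read 'c'  n17⇒n11 (fail-walked)
[14] read 'b'  n11⇒n12
[15] read 'd'  n12⇒n0 (fail-walked)
[16] read 'd'  n0⇒n0
[17] read 'a'  n0⇒n1  emit P0@[17:17]
[18] read 'c'  n1⇒n2
[19] read 'a'  n2⇒n3  emit P0@[19:19]
[20] read 'd'  n3⇒n6 (fail-walked)  emit P2@[19:20]
[21] read 'd'  n6⇒n9  emit P4@[19:21]
[22] read 'c'  n9⇒n10 (fail-walked)
[23] read 'd'  n10⇒n0 (fail-walked)
[24] read 'a'  n0⇒n1  emit P0@[24:24]
[25] read 'c'  n1⇒n2
[26] read 'a'  n2⇒n3  emit P0@[26:26]
[27] read 'b'  n3⇒n4
[28] read 'b'  n4⇒n5  emit P1@[24:28]
[29] read 'a'  n5⇒n1 (fail-walked)  emit P0@[29:29]
[30] read 'd'  n1⇒n6  emit P2@[29:30]
[31] read 'c'  n6⇒n7
[32] read 'b'  n7⇒n8  emit P3@[29:32]
[33] read 'd'  n8⇒n0 (fail-walked)
[34] read 'b'  n0⇒n16
[35] read 'b'  n16⇒n16 (fail-walked)
[36] read 'd'  n16⇒n0 (fail-walked)
[37] read 'c'  n0⇒n10
[38] read 'a'  n10⇒n1 (fail-walked)  emit P0@[38:38]
[39] read 'c'  n1⇒n2
[40] read 'a'  n2⇒n3  emit P0@[40:40]
[41] read 'b'  n3⇒n4
[42] read 'b'  n4⇒n5  emit P1@[38:42]
[43] read 'b'  n5⇒n16 (fail-walked)
[44] read 'd'  n16⇒n0 (fail-walked)
[45] read 'a'  n0⇒n1  emit P0@[45:45]
[46] read 'a'  n1⇒n1 (fail-walked)  emit P0@[46:46]
[47] read 'c'  n1⇒n2
[48] read 'a'  n2⇒n3  emit P0@[48:48]
[49] read 'd'  n3⇒n6 (fail-walked)  emit P2@[48:49]
[50] read 'a'  n6⇒n1 (fail-walked)  emit P0@[50:50]
[51] read 'd'  n1⇒n6  emit P2@[50:51]
[52] read 'c'  n6⇒n7
[53] read 'b'  n7⇒n8  emit P3@[50:53]
[54] read 'd'  n8⇒n0 (fail-walked)
[55] read 'b'  n0⇒n16
[56] read 'b'  n16⇒n16 (fail-walked)
[57] read 'b'  n16⇒n16 (fail-walked)
[58] read 'd'  n16⇒n0 (fail-walked)
[59] read 'a'  n0⇒n1  emit P0@[59:59]
[60] read 'd'  n1⇒n6  emit P2@[59:60]
[61] read 'c'  n6⇒n7
[62] read 'c'  n7⇒n11 (fail-walked)
[63] read 'b'  n11⇒n12
[64] read 'c'  n12⇒n15 (fail-walked)  emit P6@[62:64],P7@[63:64]
[65] read 'a'  n15⇒n1 (fail-walked)  emit P0@[65:65]
[66] read 'd'  n1⇒n6  emit P2@[65:66]
[67] read 'c'  n6⇒n7
[68] read 'b'  n7⇒n8  emit P3@[65:68]
[69] read 'd'  n8⇒n0 (fail-walked)
[70] read 'a'  n0⇒n1  emit P0@[70:70]
[71] read 'd'  n1⇒n6  emit P2@[70:71]
[72] read 'd'  n6⇒n9  emit P4@[70:72]
[73] read 'a'  n9⇒n1 (fail-walked)  emit P0@[73:73]
[74] read 'd'  n1⇒n6  emit P2@[73:74]

All matches (sorted): [[2,0],[4,0],[6,1],[7,0],[9,0],[11,1],[12,7],[17,0],[19,0],[20,2],[21,4],[24,0],[26,0],[28,1],[29,0],[30,2],[32,3],[38,0],[40,0],[42,1],[45,0],[46,0],[48,0],[49,2],[50,0],[51,2],[53,3],[59,0],[60,2],[64,6],[64,7],[65,0],[66,2],[68,3],[70,0],[71,2],[72,4],[73,0],[74,2]]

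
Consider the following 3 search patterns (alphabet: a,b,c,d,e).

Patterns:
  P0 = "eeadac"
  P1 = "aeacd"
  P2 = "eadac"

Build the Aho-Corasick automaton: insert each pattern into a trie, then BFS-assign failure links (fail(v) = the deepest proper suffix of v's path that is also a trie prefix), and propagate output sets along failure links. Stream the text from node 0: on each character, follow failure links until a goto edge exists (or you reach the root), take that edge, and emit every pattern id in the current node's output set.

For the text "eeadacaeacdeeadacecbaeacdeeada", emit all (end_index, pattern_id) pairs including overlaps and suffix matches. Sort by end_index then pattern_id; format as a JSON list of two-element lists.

Construct AC machine:
Trie (insert patterns):
  0='ε' goto a→7 e→1
  1='e' goto a→12 e→2
  2='ee' goto a→3
  3='eea' goto d→4
  4='eead' goto a→5
  5='eeada' goto c→6
  6='eeadac' goto ·  [P0 ends]
  7='a' goto e→8
  8='ae' goto a→9
  9='aea' goto c→10
  10='aeac' goto d→11
  11='aeacd' goto ·  [P1 ends]
  12='ea' goto d→13
  13='ead' goto a→14
  14='eada' goto c→15
  15='eadac' goto ·  [P2 ends]

BFS fail/out derivation:
  n1('e'): parent n0 fail=0; on 'e' 0 → fail=0;  out ∅∪∅=∅
  n7('a'): parent n0 fail=0; on 'a' 0 → fail=0;  out ∅∪∅=∅
  n2('ee'): parent n1 fail=0; on 'e' 0 → fail=1;  out ∅∪∅=∅
  n8('ae'): parent n7 fail=0; on 'e' 0 → fail=1;  out ∅∪∅=∅
  n12('ea'): parent n1 fail=0; on 'a' 0 → fail=7;  out ∅∪∅=∅
  n3('eea'): parent n2 fail=1; on 'a' 1 → fail=12;  out ∅∪∅=∅
  n9('aea'): parent n8 fail=1; on 'a' 1 → fail=12;  out ∅∪∅=∅
  n13('ead'): parent n12 fail=7; on 'd' 7→0 → fail=0;  out ∅∪∅=∅
  n4('eead'): parent n3 fail=12; on 'd' 12 → fail=13;  out ∅∪∅=∅
  n10('aeac'): parent n9 fail=12; on 'c' 12→7→0 → fail=0;  out ∅∪∅=∅
  n14('eada'): parent n13 fail=0; on 'a' 0 → fail=7;  out ∅∪∅=∅
  n5('eeada'): parent n4 fail=13; on 'a' 13 → fail=14;  out ∅∪∅=∅
  n11('aeacd'): parent n10 fail=0; on 'd' 0 → fail=0;  out {1}∪∅={1}
  n15('eadac'): parent n14 fail=7; on 'c' 7→0 → fail=0;  out {2}∪∅={2}
  n6('eeadac'): parent n5 fail=14; on 'c' 14 → fail=15;  out {0}∪{2}={0,2}

Text stream:
pos 0 'e': at 1
pos 1 'e': at 2
pos 2 'a': at 3
pos 3 'd': at 4
pos 4 'a': at 5
pos 5 'c': at 6  emit P0@[0:5],P2@[1:5]
pos 6 'a': at 7 (fail-walked)
pos 7 'e': at 8
pos 8 'a': at 9
pos 9 'c': at 10
pos 10 'd': at 11  emit P1@[6:10]
pos 11 'e': at 1 (fail-walked)
pos 12 'e': at 2
pos 13 'a': at 3
pos 14 'd': at 4
pos 15 'a': at 5
pos 16 'c': at 6  emit P0@[11:16],P2@[12:16]
pos 17 'e': at 1 (fail-walked)
pos 18 'c': at 0 (fail-walked)
pos 19 'b': at 0
pos 20 'a': at 7
pos 21 'e': at 8
pos 22 'a': at 9
pos 23 'c': at 10
pos 24 'd': at 11  emit P1@[20:24]
pos 25 'e': at 1 (fail-walked)
pos 26 'e': at 2
pos 27 'a': at 3
pos 28 'd': at 4
pos 29 'a': at 5

Result: [[5,0],[5,2],[10,1],[16,0],[16,2],[24,1]]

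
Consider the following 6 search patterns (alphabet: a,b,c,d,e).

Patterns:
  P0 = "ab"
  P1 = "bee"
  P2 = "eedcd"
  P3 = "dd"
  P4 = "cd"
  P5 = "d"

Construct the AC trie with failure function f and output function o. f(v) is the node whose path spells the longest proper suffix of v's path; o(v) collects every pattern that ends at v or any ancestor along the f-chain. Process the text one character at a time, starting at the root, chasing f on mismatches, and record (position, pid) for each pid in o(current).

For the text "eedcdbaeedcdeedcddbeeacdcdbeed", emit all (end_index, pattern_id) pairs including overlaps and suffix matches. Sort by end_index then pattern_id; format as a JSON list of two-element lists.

Construct AC machine:
Trie (insert patterns):
  0='ε' goto a→1 b→3 c→13 d→11 e→6
  1='a' goto b→2
  2='ab' goto ·  ←P0
  3='b' goto e→4
  4='be' goto e→5
  5='bee' goto ·  ←P1
  6='e' goto e→7
  7='ee' goto d→8
  8='eed' goto c→9
  9='eedc' goto d→10
  10='eedcd' goto ·  ←P2
  11='d' goto d→12  ←P5
  12='dd' goto ·  ←P3
  13='c' goto d→14
  14='cd' goto ·  ←P4

BFS fail/out derivation:
  fail(1) 'a': from fail(0)=0 chase 'a': 0 ⇒ 0;  out=∅∪out(0)=∅
  fail(3) 'b': from fail(0)=0 chase 'b': 0 ⇒ 0;  out=∅∪out(0)=∅
  fail(6) 'e': from fail(0)=0 chase 'e': 0 ⇒ 0;  out=∅∪out(0)=∅
  fail(11) 'd': from fail(0)=0 chase 'd': 0 ⇒ 0;  out={5}∪out(0)={5}
  fail(13) 'c': from fail(0)=0 chase 'c': 0 ⇒ 0;  out=∅∪out(0)=∅
  fail(2) 'ab': from fail(1)=0 chase 'b': 0 ⇒ 3;  out={0}∪out(3)={0}
  fail(4) 'be': from fail(3)=0 chase 'e': 0 ⇒ 6;  out=∅∪out(6)=∅
  fail(7) 'ee': from fail(6)=0 chase 'e': 0 ⇒ 6;  out=∅∪out(6)=∅
  fail(12) 'dd': from fail(11)=0 chase 'd': 0 ⇒ 11;  out={3}∪out(11)={3,5}
  fail(14) 'cd': from fail(13)=0 chase 'd': 0 ⇒ 11;  out={4}∪out(11)={4,5}
  fail(5) 'bee': from fail(4)=6 chase 'e': 6 ⇒ 7;  out={1}∪out(7)={1}
  fail(8) 'eed': from fail(7)=6 chase 'd': 6→0 ⇒ 11;  out=∅∪out(11)={5}
  fail(9) 'eedc': from fail(8)=11 chase 'c': 11→0 ⇒ 13;  out=∅∪out(13)=∅
  fail(10) 'eedcd': from fail(9)=13 chase 'd': 13 ⇒ 14;  out={2}∪out(14)={2,4,5}

Run:
pos 0 'e': at 6
pos 1 'e': at 7
pos 2 'd': at 8  emit P5@[2:2]
pos 3 'c': at 9
pos 4 'd': at 10  emit P2@[0:4],P4@[3:4],P5@[4:4]
pos 5 'b': at 3 (fail-walked)
pos 6 'a': at 1 (fail-walked)
pos 7 'e': at 6 (fail-walked)
pos 8 'e': at 7
pos 9 'd': at 8  emit P5@[9:9]
pos 10 'c': at 9
pos 11 'd': at 10  emit P2@[7:11],P4@[10:11],P5@[11:11]
pos 12 'e': at 6 (fail-walked)
pos 13 'e': at 7
pos 14 'd': at 8  emit P5@[14:14]
pos 15 'c': at 9
pos 16 'd': at 10  emit P2@[12:16],P4@[15:16],P5@[16:16]
pos 17 'd': at 12 (fail-walked)  emit P3@[16:17],P5@[17:17]
pos 18 'b': at 3 (fail-walked)
pos 19 'e': at 4
pos 20 'e': at 5  emit P1@[18:20]
pos 21 'a': at 1 (fail-walked)
pos 22 'c': at 13 (fail-walked)
pos 23 'd': at 14  emit P4@[22:23],P5@[23:23]
pos 24 'c': at 13 (fail-walked)
pos 25 'd': at 14  emit P4@[24:25],P5@[25:25]
pos 26 'b': at 3 (fail-walked)
pos 27 'e': at 4
pos 28 'e': at 5  emit P1@[26:28]
pos 29 'd': at 8 (fail-walked)  emit P5@[29:29]

Matches: [[2,5],[4,2],[4,4],[4,5],[9,5],[11,2],[11,4],[11,5],[14,5],[16,2],[16,4],[16,5],[17,3],[17,5],[20,1],[23,4],[23,5],[25,4],[25,5],[28,1],[29,5]]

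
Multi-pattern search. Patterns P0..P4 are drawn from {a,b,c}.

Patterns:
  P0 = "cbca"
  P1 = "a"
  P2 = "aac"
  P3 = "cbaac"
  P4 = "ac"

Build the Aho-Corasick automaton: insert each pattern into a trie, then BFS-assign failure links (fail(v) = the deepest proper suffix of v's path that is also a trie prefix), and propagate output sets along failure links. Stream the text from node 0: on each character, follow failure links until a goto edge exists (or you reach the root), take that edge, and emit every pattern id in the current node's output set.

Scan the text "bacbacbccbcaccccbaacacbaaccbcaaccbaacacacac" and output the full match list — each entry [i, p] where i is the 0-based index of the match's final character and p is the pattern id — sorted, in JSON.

Build automaton:
Trie nodes:
  0='ε' goto a→5 c→1
  1='c' goto b→2
  2='cb' goto a→8 c→3
  3='cbc' goto a→4
  4='cbca' goto ·  ←P0
  5='a' goto a→6 c→11  ←P1
  6='aa' goto c→7
  7='aac' goto ·  ←P2
  8='cba' goto a→9
  9='cbaa' goto c→10
  10='cbaac' goto ·  ←P3
  11='ac' goto ·  ←P4

BFS fail/out derivation:
  fail(1) 'c': from fail(0)=0 chase 'c': 0 ⇒ 0;  out=∅∪out(0)=∅
  fail(5) 'a': from fail(0)=0 chase 'a': 0 ⇒ 0;  out={1}∪out(0)={1}
  fail(2) 'cb': from fail(1)=0 chase 'b': 0 ⇒ 0;  out=∅∪out(0)=∅
  fail(6) 'aa': from fail(5)=0 chase 'a': 0 ⇒ 5;  out=∅∪out(5)={1}
  fail(11) 'ac': from fail(5)=0 chase 'c': 0 ⇒ 1;  out={4}∪out(1)={4}
  fail(3) 'cbc': from fail(2)=0 chase 'c': 0 ⇒ 1;  out=∅∪out(1)=∅
  fail(7) 'aac': from fail(6)=5 chase 'c': 5 ⇒ 11;  out={2}∪out(11)={2,4}
  fail(8) 'cba': from fail(2)=0 chase 'a': 0 ⇒ 5;  out=∅∪out(5)={1}
  fail(4) 'cbca': from fail(3)=1 chase 'a': 1→0 ⇒ 5;  out={0}∪out(5)={0,1}
  fail(9) 'cbaa': from fail(8)=5 chase 'a': 5 ⇒ 6;  out=∅∪out(6)={1}
  fail(10) 'cbaac': from fail(9)=6 chase 'c': 6 ⇒ 7;  out={3}∪out(7)={2,3,4}

Run:
[0] read 'b'  n0⇒n0
[1] read 'a'  n0⇒n5  emit P1@[1:1]
[2] read 'c'  n5⇒n11  emit P4@[1:2]
[3] read 'b'  n11⇒n2 ·f
[4] read 'a'  n2⇒n8  emit P1@[4:4]
[5] read 'c'  n8⇒n11 ·f  emit P4@[4:5]
[6] read 'b'  n11⇒n2 ·f
[7] read 'c'  n2⇒n3
[8] read 'c'  n3⇒n1 ·f
[9] read 'b'  n1⇒n2
[10] read 'c'  n2⇒n3
[11] read 'a'  n3⇒n4  emit P0@[8:11],P1@[11:11]
[12] read 'c'  n4⇒n11 ·f  emit P4@[11:12]
[13] read 'c'  n11⇒n1 ·f
[14] read 'c'  n1⇒n1 ·f
[15] read 'c'  n1⇒n1 ·f
[16] read 'b'  n1⇒n2
[17] read 'a'  n2⇒n8  emit P1@[17:17]
[18] read 'a'  n8⇒n9  emit P1@[18:18]
[19] read 'c'  n9⇒n10  emit P2@[17:19],P3@[15:19],P4@[18:19]
[20] read 'a'  n10⇒n5 ·f  emit P1@[20:20]
[21] read 'c'  n5⇒n11  emit P4@[20:21]
[22] read 'b'  n11⇒n2 ·f
[23] read 'a'  n2⇒n8  emit P1@[23:23]
[24] read 'a'  n8⇒n9  emit P1@[24:24]
[25] read 'c'  n9⇒n10  emit P2@[23:25],P3@[21:25],P4@[24:25]
[26] read 'c'  n10⇒n1 ·f
[27] read 'b'  n1⇒n2
[28] read 'c'  n2⇒n3
[29] read 'a'  n3⇒n4  emit P0@[26:29],P1@[29:29]
[30] read 'a'  n4⇒n6 ·f  emit P1@[30:30]
[31] read 'c'  n6⇒n7  emit P2@[29:31],P4@[30:31]
[32] read 'c'  n7⇒n1 ·f
[33] read 'b'  n1⇒n2
[34] read 'a'  n2⇒n8  emit P1@[34:34]
[35] read 'a'  n8⇒n9  emit P1@[35:35]
[36] read 'c'  n9⇒n10  emit P2@[34:36],P3@[32:36],P4@[35:36]
[37] read 'a'  n10⇒n5 ·f  emit P1@[37:37]
[38] read 'c'  n5⇒n11  emit P4@[37:38]
[39] read 'a'  n11⇒n5 ·f  emit P1@[39:39]
[40] read 'c'  n5⇒n11  emit P4@[39:40]
[41] read 'a'  n11⇒n5 ·f  emit P1@[41:41]
[42] read 'c'  n5⇒n11  emit P4@[41:42]

All matches (sorted): [[1,1],[2,4],[4,1],[5,4],[11,0],[11,1],[12,4],[17,1],[18,1],[19,2],[19,3],[19,4],[20,1],[21,4],[23,1],[24,1],[25,2],[25,3],[25,4],[29,0],[29,1],[30,1],[31,2],[31,4],[34,1],[35,1],[36,2],[36,3],[36,4],[37,1],[38,4],[39,1],[40,4],[41,1],[42,4]]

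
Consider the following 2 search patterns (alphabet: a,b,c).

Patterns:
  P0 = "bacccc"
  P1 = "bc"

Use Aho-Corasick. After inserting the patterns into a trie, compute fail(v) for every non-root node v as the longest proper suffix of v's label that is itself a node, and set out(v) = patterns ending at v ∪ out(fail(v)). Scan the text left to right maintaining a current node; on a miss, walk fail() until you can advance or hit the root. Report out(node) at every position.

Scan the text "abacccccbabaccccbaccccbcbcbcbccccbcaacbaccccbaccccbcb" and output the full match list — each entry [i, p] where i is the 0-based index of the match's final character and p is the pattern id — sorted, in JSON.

Construct AC machine:
Trie (insert patterns):
  0='ε' goto b→1
  1='b' goto a→2 c→7
  2='ba' goto c→3
  3='bac' goto c→4
  4='bacc' goto c→5
  5='baccc' goto c→6
  6='bacccc' goto ·  ←P0
  7='bc' goto ·  ←P1

BFS fail/out derivation:
  n1('b'): parent n0 fail=0; on 'b' 0 → fail=0;  out ∅∪∅=∅
  n2('ba'): parent n1 fail=0; on 'a' 0 → fail=0;  out ∅∪∅=∅
  n7('bc'): parent n1 fail=0; on 'c' 0 → fail=0;  out {1}∪∅={1}
  n3('bac'): parent n2 fail=0; on 'c' 0 → fail=0;  out ∅∪∅=∅
  n4('bacc'): parent n3 fail=0; on 'c' 0 → fail=0;  out ∅∪∅=∅
  n5('baccc'): parent n4 fail=0; on 'c' 0 → fail=0;  out ∅∪∅=∅
  n6('bacccc'): parent n5 fail=0; on 'c' 0 → fail=0;  out {0}∪∅={0}

Run:
[0] read 'a'  n0⇒n0
[1] read 'b'  n0⇒n1
[2] read 'a'  n1⇒n2
[3] read 'c'  n2⇒n3
[4] read 'c'  n3⇒n4
[5] read 'c'  n4⇒n5
[6] read 'c'  n5⇒n6  → match P0@[1:6]
[7] read 'c'  n6⇒n0 (fail-walked)
[8] read 'b'  n0⇒n1
[9] read 'a'  n1⇒n2
[10] read 'b'  n2⇒n1 (fail-walked)
[11] read 'a'  n1⇒n2
[12] read 'c'  n2⇒n3
[13] read 'c'  n3⇒n4
[14] read 'c'  n4⇒n5
[15] read 'c'  n5⇒n6  → match P0@[10:15]
[16] read 'b'  n6⇒n1 (fail-walked)
[17] read 'a'  n1⇒n2
[18] read 'c'  n2⇒n3
[19] read 'c'  n3⇒n4
[20] read 'c'  n4⇒n5
[21] read 'c'  n5⇒n6  → match P0@[16:21]
[22] read 'b'  n6⇒n1 (fail-walked)
[23] read 'c'  n1⇒n7  → match P1@[22:23]
[24] read 'b'  n7⇒n1 (fail-walked)
[25] read 'c'  n1⇒n7  → match P1@[24:25]
[26] read 'b'  n7⇒n1 (fail-walked)
[27] read 'c'  n1⇒n7  → match P1@[26:27]
[28] read 'b'  n7⇒n1 (fail-walked)
[29] read 'c'  n1⇒n7  → match P1@[28:29]
[30] read 'c'  n7⇒n0 (fail-walked)
[31] read 'c'  n0⇒n0
[32] read 'c'  n0⇒n0
[33] read 'b'  n0⇒n1
[34] read 'c'  n1⇒n7  → match P1@[33:34]
[35] read 'a'  n7⇒n0 (fail-walked)
[36] read 'a'  n0⇒n0
[37] read 'c'  n0⇒n0
[38] read 'b'  n0⇒n1
[39] read 'a'  n1⇒n2
[40] read 'c'  n2⇒n3
[41] read 'c'  n3⇒n4
[42] read 'c'  n4⇒n5
[43] read 'c'  n5⇒n6  → match P0@[38:43]
[44] read 'b'  n6⇒n1 (fail-walked)
[45] read 'a'  n1⇒n2
[46] read 'c'  n2⇒n3
[47] read 'c'  n3⇒n4
[48] read 'c'  n4⇒n5
[49] read 'c'  n5⇒n6  → match P0@[44:49]
[50] read 'b'  n6⇒n1 (fail-walked)
[51] read 'c'  n1⇒n7  → match P1@[50:51]
[52] read 'b'  n7⇒n1 (fail-walked)

Matches: [[6,0],[15,0],[21,0],[23,1],[25,1],[27,1],[29,1],[34,1],[43,0],[49,0],[51,1]]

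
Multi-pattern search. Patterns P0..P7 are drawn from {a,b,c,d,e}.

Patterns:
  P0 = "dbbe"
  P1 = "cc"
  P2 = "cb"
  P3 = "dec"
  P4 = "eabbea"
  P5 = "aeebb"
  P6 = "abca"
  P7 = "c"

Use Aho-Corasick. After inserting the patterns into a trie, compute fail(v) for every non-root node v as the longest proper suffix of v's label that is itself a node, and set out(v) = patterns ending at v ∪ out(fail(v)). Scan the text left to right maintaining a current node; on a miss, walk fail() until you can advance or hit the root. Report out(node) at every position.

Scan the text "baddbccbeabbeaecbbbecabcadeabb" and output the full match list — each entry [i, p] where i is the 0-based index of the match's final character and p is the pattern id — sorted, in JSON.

Construct AC machine:
Trie nodes:
  0='ε' goto a→16 c→5 d→1 e→10
  1='d' goto b→2 e→8
  2='db' goto b→3
  3='dbb' goto e→4
  4='dbbe' goto ·  ←P0
  5='c' goto b→7 c→6  ←P7
  6='cc' goto ·  ←P1
  7='cb' goto ·  ←P2
  8='de' goto c→9
  9='dec' goto ·  ←P3
  10='e' goto a→11
  11='ea' goto b→12
  12='eab' goto b→13
  13='eabb' goto e→14
  14='eabbe' goto a→15
  15='eabbea' goto ·  ←P4
  16='a' goto b→21 e→17
  17='ae' goto e→18
  18='aee' goto b→19
  19='aeeb' goto b→20
  20='aeebb' goto ·  ←P5
  21='ab' goto c→22
  22='abc' goto a→23
  23='abca' goto ·  ←P6

BFS fail/out derivation:
  n1('d'): parent n0 fail=0; on 'd' 0 → fail=0;  out ∅∪∅=∅
  n5('c'): parent n0 fail=0; on 'c' 0 → fail=0;  out {7}∪∅={7}
  n10('e'): parent n0 fail=0; on 'e' 0 → fail=0;  out ∅∪∅=∅
  n16('a'): parent n0 fail=0; on 'a' 0 → fail=0;  out ∅∪∅=∅
  n2('db'): parent n1 fail=0; on 'b' 0 → fail=0;  out ∅∪∅=∅
  n6('cc'): parent n5 fail=0; on 'c' 0 → fail=5;  out {1}∪{7}={1,7}
  n7('cb'): parent n5 fail=0; on 'b' 0 → fail=0;  out {2}∪∅={2}
  n8('de'): parent n1 fail=0; on 'e' 0 → fail=10;  out ∅∪∅=∅
  n11('ea'): parent n10 fail=0; on 'a' 0 → fail=16;  out ∅∪∅=∅
  n17('ae'): parent n16 fail=0; on 'e' 0 → fail=10;  out ∅∪∅=∅
  n21('ab'): parent n16 fail=0; on 'b' 0 → fail=0;  out ∅∪∅=∅
  n3('dbb'): parent n2 fail=0; on 'b' 0 → fail=0;  out ∅∪∅=∅
  n9('dec'): parent n8 fail=10; on 'c' 10→0 → fail=5;  out {3}∪{7}={3,7}
  n12('eab'): parent n11 fail=16; on 'b' 16 → fail=21;  out ∅∪∅=∅
  n18('aee'): parent n17 fail=10; on 'e' 10→0 → fail=10;  out ∅∪∅=∅
  n22('abc'): parent n21 fail=0; on 'c' 0 → fail=5;  out ∅∪{7}={7}
  n4('dbbe'): parent n3 fail=0; on 'e' 0 → fail=10;  out {0}∪∅={0}
  n13('eabb'): parent n12 fail=21; on 'b' 21→0 → fail=0;  out ∅∪∅=∅
  n19('aeeb'): parent n18 fail=10; on 'b' 10→0 → fail=0;  out ∅∪∅=∅
  n23('abca'): parent n22 fail=5; on 'a' 5→0 → fail=16;  out {6}∪∅={6}
  n14('eabbe'): parent n13 fail=0; on 'e' 0 → fail=10;  out ∅∪∅=∅
  n20('aeebb'): parent n19 fail=0; on 'b' 0 → fail=0;  out {5}∪∅={5}
  n15('eabbea'): parent n14 fail=10; on 'a' 10 → fail=11;  out {4}∪∅={4}

Text stream:
[0] read 'b'  n0⇒n0
[1] read 'a'  n0⇒n16
[2] read 'd'  n16⇒n1 ·f
[3] read 'd'  n1⇒n1 ·f
[4] read 'b'  n1⇒n2
[5] read 'c'  n2⇒n5 ·f  emit P7@[5:5]
[6] read 'c'  n5⇒n6  emit P1@[5:6],P7@[6:6]
[7] read 'b'  n6⇒n7 ·f  emit P2@[6:7]
[8] read 'e'  n7⇒n10 ·f
[9] read 'a'  n10⇒n11
[10] read 'b'  n11⇒n12
[11] read 'b'  n12⇒n13
[12] read 'e'  n13⇒n14
[13] read 'a'  n14⇒n15  emit P4@[8:13]
[14] read 'e'  n15⇒n17 ·f
[15] read 'c'  n17⇒n5 ·f  emit P7@[15:15]
[16] read 'b'  n5⇒n7  emit P2@[15:16]
[17] read 'b'  n7⇒n0 ·f
[18] read 'b'  n0⇒n0
[19] read 'e'  n0⇒n10
[20] read 'c'  n10⇒n5 ·f  emit P7@[20:20]
[21] read 'a'  n5⇒n16 ·f
[22] read 'b'  n16⇒n21
[23] read 'c'  n21⇒n22  emit P7@[23:23]
[24] read 'a'  n22⇒n23  emit P6@[21:24]
[25] read 'd'  n23⇒n1 ·f
[26] read 'e'  n1⇒n8
[27] read 'a'  n8⇒n11 ·f
[28] read 'b'  n11⇒n12
[29] read 'b'  n12⇒n13

Matches: [[5,7],[6,1],[6,7],[7,2],[13,4],[15,7],[16,2],[20,7],[23,7],[24,6]]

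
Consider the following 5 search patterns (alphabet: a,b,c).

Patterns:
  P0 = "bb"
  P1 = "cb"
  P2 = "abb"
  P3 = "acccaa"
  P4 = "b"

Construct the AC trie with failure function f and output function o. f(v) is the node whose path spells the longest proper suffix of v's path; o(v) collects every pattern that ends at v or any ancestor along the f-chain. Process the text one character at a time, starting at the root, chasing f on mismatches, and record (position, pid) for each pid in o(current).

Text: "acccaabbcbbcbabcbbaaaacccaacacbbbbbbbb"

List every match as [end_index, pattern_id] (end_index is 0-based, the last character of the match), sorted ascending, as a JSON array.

Construct AC machine:
Trie (insert patterns):
  n0 'ε': a→5 b→1 c→3
  n1 'b': b→2  ←P4
  n2 'bb': ·  ←P0
  n3 'c': b→4
  n4 'cb': ·  ←P1
  n5 'a': b→6 c→8
  n6 'ab': b→7
  n7 'abb': ·  ←P2
  n8 'ac': c→9
  n9 'acc': c→10
  n10 'accc': a→11
  n11 'accca': a→12
  n12 'acccaa': ·  ←P3

BFS fail/out derivation:
  fail(1) 'b': from fail(0)=0 chase 'b': 0 ⇒ 0;  out={4}∪out(0)={4}
  fail(3) 'c': from fail(0)=0 chase 'c': 0 ⇒ 0;  out=∅∪out(0)=∅
  fail(5) 'a': from fail(0)=0 chase 'a': 0 ⇒ 0;  out=∅∪out(0)=∅
  fail(2) 'bb': from fail(1)=0 chase 'b': 0 ⇒ 1;  out={0}∪out(1)={0,4}
  fail(4) 'cb': from fail(3)=0 chase 'b': 0 ⇒ 1;  out={1}∪out(1)={1,4}
  fail(6) 'ab': from fail(5)=0 chase 'b': 0 ⇒ 1;  out=∅∪out(1)={4}
  fail(8) 'ac': from fail(5)=0 chase 'c': 0 ⇒ 3;  out=∅∪out(3)=∅
  fail(7) 'abb': from fail(6)=1 chase 'b': 1 ⇒ 2;  out={2}∪out(2)={0,2,4}
  fail(9) 'acc': from fail(8)=3 chase 'c': 3→0 ⇒ 3;  out=∅∪out(3)=∅
  fail(10) 'accc': from fail(9)=3 chase 'c': 3→0 ⇒ 3;  out=∅∪out(3)=∅
  fail(11) 'accca': from fail(10)=3 chase 'a': 3→0 ⇒ 5;  out=∅∪out(5)=∅
  fail(12) 'acccaa': from fail(11)=5 chase 'a': 5→0 ⇒ 5;  out={3}∪out(5)={3}

Text stream:
i=0 'a': node 0→5
i=1 'c': node 5→8
i=2 'c': node 8→9
i=3 'c': node 9→10
i=4 'a': node 10→11
i=5 'a': node 11→12  ** P3@[0:5]
i=6 'b': node 12→6 (fail-walked)  ** P4@[6:6]
i=7 'b': node 6→7  ** P0@[6:7],P2@[5:7],P4@[7:7]
i=8 'c': node 7→3 (fail-walked)
i=9 'b': node 3→4  ** P1@[8:9],P4@[9:9]
i=10 'b': node 4→2 (fail-walked)  ** P0@[9:10],P4@[10:10]
i=11 'c': node 2→3 (fail-walked)
i=12 'b': node 3→4  ** P1@[11:12],P4@[12:12]
i=13 'a': node 4→5 (fail-walked)
i=14 'b': node 5→6  ** P4@[14:14]
i=15 'c': node 6→3 (fail-walked)
i=16 'b': node 3→4  ** P1@[15:16],P4@[16:16]
i=17 'b': node 4→2 (fail-walked)  ** P0@[16:17],P4@[17:17]
i=18 'a': node 2→5 (fail-walked)
i=19 'a': node 5→5 (fail-walked)
i=20 'a': node 5→5 (fail-walked)
i=21 'a': node 5→5 (fail-walked)
i=22 'c': node 5→8
i=23 'c': node 8→9
i=24 'c': node 9→10
i=25 'a': node 10→11
i=26 'a': node 11→12  ** P3@[21:26]
i=27 'c': node 12→8 (fail-walked)
i=28 'a': node 8→5 (fail-walked)
i=29 'c': node 5→8
i=30 'b': node 8→4 (fail-walked)  ** P1@[29:30],P4@[30:30]
i=31 'b': node 4→2 (fail-walked)  ** P0@[30:31],P4@[31:31]
i=32 'b': node 2→2 (fail-walked)  ** P0@[31:32],P4@[32:32]
i=33 'b': node 2→2 (fail-walked)  ** P0@[32:33],P4@[33:33]
i=34 'b': node 2→2 (fail-walked)  ** P0@[33:34],P4@[34:34]
i=35 'b': node 2→2 (fail-walked)  ** P0@[34:35],P4@[35:35]
i=36 'b': node 2→2 (fail-walked)  ** P0@[35:36],P4@[36:36]
i=37 'b': node 2→2 (fail-walked)  ** P0@[36:37],P4@[37:37]

Result: [[5,3],[6,4],[7,0],[7,2],[7,4],[9,1],[9,4],[10,0],[10,4],[12,1],[12,4],[14,4],[16,1],[16,4],[17,0],[17,4],[26,3],[30,1],[30,4],[31,0],[31,4],[32,0],[32,4],[33,0],[33,4],[34,0],[34,4],[35,0],[35,4],[36,0],[36,4],[37,0],[37,4]]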